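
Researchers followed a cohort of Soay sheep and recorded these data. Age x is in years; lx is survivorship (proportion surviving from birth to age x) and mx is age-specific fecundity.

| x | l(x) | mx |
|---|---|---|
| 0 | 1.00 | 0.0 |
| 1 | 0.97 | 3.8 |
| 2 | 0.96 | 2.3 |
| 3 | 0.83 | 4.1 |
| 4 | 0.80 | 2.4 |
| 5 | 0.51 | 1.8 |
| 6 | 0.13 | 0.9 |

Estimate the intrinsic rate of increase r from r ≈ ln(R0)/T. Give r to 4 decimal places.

0.9814

R0 = Σ lx·mx = 0 + 3.686 + 2.208 + 3.403 + 1.92 + 0.918 + 0.117 = 12.252
Σ x·lx·mx = 31.283; T = 31.283/12.252 = 2.5533…
r ≈ ln(R0)/T = ln(12.252)/2.5533… = 0.981354… → 0.9814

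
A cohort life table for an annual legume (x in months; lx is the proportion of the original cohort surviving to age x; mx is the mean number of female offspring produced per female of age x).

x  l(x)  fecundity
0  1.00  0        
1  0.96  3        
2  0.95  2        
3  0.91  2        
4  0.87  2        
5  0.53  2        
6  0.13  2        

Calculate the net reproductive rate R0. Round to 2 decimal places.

9.66

lx·mx by age: 0, 2.88, 1.9, 1.82, 1.74, 1.06, 0.26
R0 = Σ lx·mx = 9.66 → 9.66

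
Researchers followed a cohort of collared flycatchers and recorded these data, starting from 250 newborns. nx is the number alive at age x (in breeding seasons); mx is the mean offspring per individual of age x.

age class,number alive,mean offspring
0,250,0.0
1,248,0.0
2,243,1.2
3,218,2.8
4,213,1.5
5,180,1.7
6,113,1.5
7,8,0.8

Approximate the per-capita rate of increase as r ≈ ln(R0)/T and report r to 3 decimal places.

lx = nx/n0 = nx/250: 1, 0.992, 0.972, 0.872, 0.852, 0.72, 0.452, 0.032
R0 = Σ lx·mx = 0 + 0 + 1.1664 + 2.4416 + 1.278 + 1.224 + 0.678 + 0.0256 = 6.8136
Σ x·lx·mx = 25.1368; T = 25.1368/6.8136 = 3.68921…
r ≈ ln(R0)/T = ln(6.8136)/3.68921… = 0.52014… → 0.520

0.520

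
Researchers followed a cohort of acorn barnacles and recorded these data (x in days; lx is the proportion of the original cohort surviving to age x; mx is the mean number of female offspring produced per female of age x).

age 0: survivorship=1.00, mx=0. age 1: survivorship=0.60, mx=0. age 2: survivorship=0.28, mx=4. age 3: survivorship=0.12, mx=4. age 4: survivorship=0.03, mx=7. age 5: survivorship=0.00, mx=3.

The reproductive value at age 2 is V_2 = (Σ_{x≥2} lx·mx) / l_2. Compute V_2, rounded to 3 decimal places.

6.464

lx·mx for x ≥ 2: 1.12, 0.48, 0.21, 0 → sum = 1.81
V_2 = 1.81 / l_2 = 1.81 / 0.28 = 6.464286… → 6.464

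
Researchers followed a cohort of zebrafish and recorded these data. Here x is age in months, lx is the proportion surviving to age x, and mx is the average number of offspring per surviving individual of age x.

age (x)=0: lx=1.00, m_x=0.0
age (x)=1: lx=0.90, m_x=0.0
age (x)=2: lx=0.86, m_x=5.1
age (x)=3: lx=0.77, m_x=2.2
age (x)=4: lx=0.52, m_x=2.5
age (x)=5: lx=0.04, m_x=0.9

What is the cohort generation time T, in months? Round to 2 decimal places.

lx·mx: 0, 0, 4.386, 1.694, 1.3, 0.036 → R0 = 7.416
x·lx·mx: 0, 0, 8.772, 5.082, 5.2, 0.18 → Σ = 19.234
T = 19.234 / 7.416 = 2.593581… → 2.59

2.59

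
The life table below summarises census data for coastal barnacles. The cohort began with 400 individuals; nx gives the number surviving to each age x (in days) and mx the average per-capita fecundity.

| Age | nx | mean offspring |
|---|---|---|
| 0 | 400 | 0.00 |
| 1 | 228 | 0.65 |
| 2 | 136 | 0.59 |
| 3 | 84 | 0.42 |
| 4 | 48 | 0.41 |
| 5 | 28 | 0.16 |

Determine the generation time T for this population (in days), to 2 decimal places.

1.79

lx = nx/n0 = nx/400: 1, 0.57, 0.34, 0.21, 0.12, 0.07
lx·mx: 0, 0.3705, 0.2006, 0.0882, 0.0492, 0.0112 → R0 = 0.7197
x·lx·mx: 0, 0.3705, 0.4012, 0.2646, 0.1968, 0.056 → Σ = 1.2891
T = 1.2891 / 0.7197 = 1.791163… → 1.79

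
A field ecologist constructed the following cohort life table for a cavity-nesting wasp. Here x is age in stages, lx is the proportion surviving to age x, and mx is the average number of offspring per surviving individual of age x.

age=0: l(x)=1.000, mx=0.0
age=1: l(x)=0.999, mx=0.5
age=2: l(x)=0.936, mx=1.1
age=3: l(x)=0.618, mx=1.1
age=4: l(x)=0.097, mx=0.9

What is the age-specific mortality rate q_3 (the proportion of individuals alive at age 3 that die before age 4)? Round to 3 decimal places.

q_3 = (l_3 − l_4) / l_3 = (0.618 − 0.097) / 0.618
     = 0.521 / 0.618 = 0.843042… → 0.843

0.843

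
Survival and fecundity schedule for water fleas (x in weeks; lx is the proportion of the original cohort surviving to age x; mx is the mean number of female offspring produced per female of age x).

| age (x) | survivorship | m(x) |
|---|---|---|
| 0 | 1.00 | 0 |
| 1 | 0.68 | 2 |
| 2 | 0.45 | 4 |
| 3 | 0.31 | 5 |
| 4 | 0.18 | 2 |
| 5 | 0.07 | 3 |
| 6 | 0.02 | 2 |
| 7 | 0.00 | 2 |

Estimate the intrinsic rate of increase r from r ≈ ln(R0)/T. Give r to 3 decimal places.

0.721

R0 = Σ lx·mx = 0 + 1.36 + 1.8 + 1.55 + 0.36 + 0.21 + 0.04 + 0 = 5.32
Σ x·lx·mx = 12.34; T = 12.34/5.32 = 2.31955…
r ≈ ln(R0)/T = ln(5.32)/2.31955… = 0.7206… → 0.721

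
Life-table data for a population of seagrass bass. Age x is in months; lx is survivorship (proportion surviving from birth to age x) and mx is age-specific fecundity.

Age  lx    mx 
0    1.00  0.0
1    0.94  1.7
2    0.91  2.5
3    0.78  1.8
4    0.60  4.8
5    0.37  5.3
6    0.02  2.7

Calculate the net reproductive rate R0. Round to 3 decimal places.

10.172

lx·mx by age: 0, 1.598, 2.275, 1.404, 2.88, 1.961, 0.054
R0 = Σ lx·mx = 10.172 → 10.172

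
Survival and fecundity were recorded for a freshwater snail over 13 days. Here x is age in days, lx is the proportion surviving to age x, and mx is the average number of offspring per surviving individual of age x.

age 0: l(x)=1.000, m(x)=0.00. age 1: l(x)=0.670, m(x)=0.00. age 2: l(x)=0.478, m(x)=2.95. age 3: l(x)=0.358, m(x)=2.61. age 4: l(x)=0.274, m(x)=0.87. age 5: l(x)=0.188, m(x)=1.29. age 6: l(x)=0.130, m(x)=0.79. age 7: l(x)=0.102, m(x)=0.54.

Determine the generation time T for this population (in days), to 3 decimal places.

2.947

lx·mx: 0, 0, 1.4101, 0.93438, 0.23838, 0.24252, 0.1027, 0.05508 → R0 = 2.98316
x·lx·mx: 0, 0, 2.8202, 2.80314, 0.95352, 1.2126, 0.6162, 0.38556 → Σ = 8.79122
T = 8.79122 / 2.98316 = 2.946949… → 2.947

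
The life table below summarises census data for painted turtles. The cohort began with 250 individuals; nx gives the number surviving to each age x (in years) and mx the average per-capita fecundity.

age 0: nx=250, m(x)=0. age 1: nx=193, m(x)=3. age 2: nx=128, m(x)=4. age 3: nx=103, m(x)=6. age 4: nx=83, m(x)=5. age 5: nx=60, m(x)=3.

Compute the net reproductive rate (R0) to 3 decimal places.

lx = nx/n0 = nx/250: 1, 0.772, 0.512, 0.412, 0.332, 0.24
lx·mx by age: 0, 2.316, 2.048, 2.472, 1.66, 0.72
R0 = Σ lx·mx = 9.216 → 9.216

9.216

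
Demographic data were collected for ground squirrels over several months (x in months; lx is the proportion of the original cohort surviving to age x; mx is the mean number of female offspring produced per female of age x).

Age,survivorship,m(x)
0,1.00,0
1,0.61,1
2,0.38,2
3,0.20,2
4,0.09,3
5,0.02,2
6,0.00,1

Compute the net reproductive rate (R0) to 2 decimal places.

2.08

lx·mx by age: 0, 0.61, 0.76, 0.4, 0.27, 0.04, 0
R0 = Σ lx·mx = 2.08 → 2.08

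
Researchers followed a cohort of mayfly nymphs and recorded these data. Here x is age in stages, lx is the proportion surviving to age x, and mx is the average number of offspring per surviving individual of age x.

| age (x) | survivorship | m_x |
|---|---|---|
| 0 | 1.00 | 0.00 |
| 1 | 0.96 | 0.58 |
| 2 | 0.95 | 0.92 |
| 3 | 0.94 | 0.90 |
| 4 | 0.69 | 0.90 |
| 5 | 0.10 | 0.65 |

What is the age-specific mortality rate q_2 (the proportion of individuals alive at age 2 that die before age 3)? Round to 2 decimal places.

0.01

q_2 = (l_2 − l_3) / l_2 = (0.95 − 0.94) / 0.95
     = 0.01 / 0.95 = 0.010526… → 0.01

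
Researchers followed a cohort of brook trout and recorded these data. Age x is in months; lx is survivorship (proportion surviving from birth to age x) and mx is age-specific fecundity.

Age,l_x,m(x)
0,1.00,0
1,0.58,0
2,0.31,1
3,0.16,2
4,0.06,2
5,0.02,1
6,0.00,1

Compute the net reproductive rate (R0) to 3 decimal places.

lx·mx by age: 0, 0, 0.31, 0.32, 0.12, 0.02, 0
R0 = Σ lx·mx = 0.77 → 0.770

0.770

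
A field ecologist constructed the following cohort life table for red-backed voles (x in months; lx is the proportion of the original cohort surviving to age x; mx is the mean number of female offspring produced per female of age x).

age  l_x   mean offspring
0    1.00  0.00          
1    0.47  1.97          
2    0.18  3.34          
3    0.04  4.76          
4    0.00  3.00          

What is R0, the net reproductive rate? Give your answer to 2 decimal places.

1.72

lx·mx by age: 0, 0.9259, 0.6012, 0.1904, 0
R0 = Σ lx·mx = 1.7175 → 1.72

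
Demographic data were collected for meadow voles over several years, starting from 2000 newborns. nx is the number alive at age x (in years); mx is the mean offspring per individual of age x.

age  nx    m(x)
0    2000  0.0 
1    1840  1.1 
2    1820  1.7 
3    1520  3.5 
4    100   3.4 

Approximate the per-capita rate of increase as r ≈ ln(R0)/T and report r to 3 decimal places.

lx = nx/n0 = nx/2000: 1, 0.92, 0.91, 0.76, 0.05
R0 = Σ lx·mx = 0 + 1.012 + 1.547 + 2.66 + 0.17 = 5.389
Σ x·lx·mx = 12.766; T = 12.766/5.389 = 2.3689…
r ≈ ln(R0)/T = ln(5.389)/2.3689… = 0.71103… → 0.711

0.711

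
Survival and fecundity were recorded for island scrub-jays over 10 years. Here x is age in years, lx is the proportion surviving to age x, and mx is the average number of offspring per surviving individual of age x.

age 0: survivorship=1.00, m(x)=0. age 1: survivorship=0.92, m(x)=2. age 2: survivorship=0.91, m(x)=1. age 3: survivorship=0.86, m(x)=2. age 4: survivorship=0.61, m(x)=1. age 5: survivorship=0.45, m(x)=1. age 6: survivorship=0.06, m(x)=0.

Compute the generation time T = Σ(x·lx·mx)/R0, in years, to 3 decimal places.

2.443

lx·mx: 0, 1.84, 0.91, 1.72, 0.61, 0.45, 0 → R0 = 5.53
x·lx·mx: 0, 1.84, 1.82, 5.16, 2.44, 2.25, 0 → Σ = 13.51
T = 13.51 / 5.53 = 2.443038… → 2.443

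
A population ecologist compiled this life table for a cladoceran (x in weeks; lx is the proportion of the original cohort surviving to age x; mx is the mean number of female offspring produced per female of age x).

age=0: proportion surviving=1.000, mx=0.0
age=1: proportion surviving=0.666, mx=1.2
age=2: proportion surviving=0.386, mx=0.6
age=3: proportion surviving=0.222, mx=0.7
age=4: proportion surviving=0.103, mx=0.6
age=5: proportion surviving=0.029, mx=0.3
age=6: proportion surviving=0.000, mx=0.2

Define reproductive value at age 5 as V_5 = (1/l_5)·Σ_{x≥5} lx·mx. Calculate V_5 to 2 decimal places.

0.30

lx·mx for x ≥ 5: 0.0087, 0 → sum = 0.0087
V_5 = 0.0087 / l_5 = 0.0087 / 0.029 = 0.3 → 0.30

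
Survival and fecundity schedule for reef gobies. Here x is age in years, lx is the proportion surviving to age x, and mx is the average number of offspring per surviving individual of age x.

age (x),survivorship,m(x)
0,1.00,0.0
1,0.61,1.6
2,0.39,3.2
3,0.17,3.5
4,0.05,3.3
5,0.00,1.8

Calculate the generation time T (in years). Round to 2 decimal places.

1.98

lx·mx: 0, 0.976, 1.248, 0.595, 0.165, 0 → R0 = 2.984
x·lx·mx: 0, 0.976, 2.496, 1.785, 0.66, 0 → Σ = 5.917
T = 5.917 / 2.984 = 1.982909… → 1.98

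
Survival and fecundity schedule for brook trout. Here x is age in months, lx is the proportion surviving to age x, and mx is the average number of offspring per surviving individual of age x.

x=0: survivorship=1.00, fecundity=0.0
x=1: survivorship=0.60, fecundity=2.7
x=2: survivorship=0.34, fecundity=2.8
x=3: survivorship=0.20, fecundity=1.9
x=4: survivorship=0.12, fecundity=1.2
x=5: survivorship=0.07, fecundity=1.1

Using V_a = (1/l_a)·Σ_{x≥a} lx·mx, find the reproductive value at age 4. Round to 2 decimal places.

lx·mx for x ≥ 4: 0.144, 0.077 → sum = 0.221
V_4 = 0.221 / l_4 = 0.221 / 0.12 = 1.841667… → 1.84

1.84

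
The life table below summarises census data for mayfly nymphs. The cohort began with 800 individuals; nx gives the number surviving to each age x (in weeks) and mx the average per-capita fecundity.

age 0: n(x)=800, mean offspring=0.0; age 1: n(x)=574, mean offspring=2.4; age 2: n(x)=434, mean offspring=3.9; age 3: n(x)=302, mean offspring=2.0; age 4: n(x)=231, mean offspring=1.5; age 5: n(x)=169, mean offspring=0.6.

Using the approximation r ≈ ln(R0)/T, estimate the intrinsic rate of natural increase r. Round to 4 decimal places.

lx = nx/n0 = nx/800: 1, 0.7175, 0.5425, 0.3775, 0.28875, 0.21125
R0 = Σ lx·mx = 0 + 1.722 + 2.11575 + 0.755 + 0.43313… + 0.12675… = 5.152625
Σ x·lx·mx = 10.58475; T = 10.58475/5.152625 = 2.05424…
r ≈ ln(R0)/T = ln(5.152625)/2.05424… = 0.798107… → 0.7981

0.7981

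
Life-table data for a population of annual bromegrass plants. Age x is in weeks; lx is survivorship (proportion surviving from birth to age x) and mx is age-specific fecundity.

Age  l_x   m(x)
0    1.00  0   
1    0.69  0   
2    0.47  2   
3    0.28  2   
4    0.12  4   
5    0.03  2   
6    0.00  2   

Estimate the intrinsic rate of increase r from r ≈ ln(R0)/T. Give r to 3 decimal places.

R0 = Σ lx·mx = 0 + 0 + 0.94 + 0.56 + 0.48 + 0.06 + 0 = 2.04
Σ x·lx·mx = 5.78; T = 5.78/2.04 = 2.83333…
r ≈ ln(R0)/T = ln(2.04)/2.83333… = 0.25163… → 0.252

0.252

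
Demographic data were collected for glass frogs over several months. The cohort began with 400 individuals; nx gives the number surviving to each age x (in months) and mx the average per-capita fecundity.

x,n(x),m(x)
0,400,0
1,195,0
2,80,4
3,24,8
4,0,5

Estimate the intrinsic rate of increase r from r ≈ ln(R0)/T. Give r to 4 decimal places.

lx = nx/n0 = nx/400: 1, 0.4875, 0.2, 0.06, 0
R0 = Σ lx·mx = 0 + 0 + 0.8 + 0.48 + 0 = 1.28
Σ x·lx·mx = 3.04; T = 3.04/1.28 = 2.375
r ≈ ln(R0)/T = ln(1.28)/2.375 = 0.103941… → 0.1039

0.1039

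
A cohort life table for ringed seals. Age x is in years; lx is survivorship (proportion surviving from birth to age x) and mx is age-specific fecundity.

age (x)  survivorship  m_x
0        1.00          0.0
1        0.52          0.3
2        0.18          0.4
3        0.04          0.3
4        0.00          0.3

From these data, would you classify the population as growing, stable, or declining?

declining

R0 = Σ lx·mx = 0 + 0.156 + 0.072 + 0.012 + 0 = 0.24
R0 < 1, so the population is declining.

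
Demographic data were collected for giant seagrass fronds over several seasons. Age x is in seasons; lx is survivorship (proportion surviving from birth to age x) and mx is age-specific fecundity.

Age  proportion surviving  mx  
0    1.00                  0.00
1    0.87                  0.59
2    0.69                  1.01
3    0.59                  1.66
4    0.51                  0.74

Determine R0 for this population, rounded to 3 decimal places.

2.567

lx·mx by age: 0, 0.5133, 0.6969, 0.9794, 0.3774
R0 = Σ lx·mx = 2.567 → 2.567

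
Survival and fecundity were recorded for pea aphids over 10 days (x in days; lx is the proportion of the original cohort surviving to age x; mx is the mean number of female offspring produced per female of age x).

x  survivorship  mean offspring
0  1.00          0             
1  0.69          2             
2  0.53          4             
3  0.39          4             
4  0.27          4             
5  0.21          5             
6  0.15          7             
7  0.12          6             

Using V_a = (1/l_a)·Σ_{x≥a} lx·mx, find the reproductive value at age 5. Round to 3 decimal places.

13.429

lx·mx for x ≥ 5: 1.05, 1.05, 0.72 → sum = 2.82
V_5 = 2.82 / l_5 = 2.82 / 0.21 = 13.428571… → 13.429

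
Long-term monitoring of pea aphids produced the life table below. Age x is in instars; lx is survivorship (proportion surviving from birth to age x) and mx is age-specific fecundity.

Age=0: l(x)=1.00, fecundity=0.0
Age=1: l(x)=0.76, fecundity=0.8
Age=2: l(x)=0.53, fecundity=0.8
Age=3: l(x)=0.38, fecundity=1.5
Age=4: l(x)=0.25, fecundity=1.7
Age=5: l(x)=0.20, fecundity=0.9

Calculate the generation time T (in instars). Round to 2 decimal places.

lx·mx: 0, 0.608, 0.424, 0.57, 0.425, 0.18 → R0 = 2.207
x·lx·mx: 0, 0.608, 0.848, 1.71, 1.7, 0.9 → Σ = 5.766
T = 5.766 / 2.207 = 2.612596… → 2.61

2.61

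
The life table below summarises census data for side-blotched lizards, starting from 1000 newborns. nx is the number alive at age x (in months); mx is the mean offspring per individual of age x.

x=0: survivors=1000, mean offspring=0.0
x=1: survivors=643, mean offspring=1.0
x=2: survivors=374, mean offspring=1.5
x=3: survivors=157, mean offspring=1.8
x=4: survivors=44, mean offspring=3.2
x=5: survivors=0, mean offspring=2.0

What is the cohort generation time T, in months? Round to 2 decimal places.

lx = nx/n0 = nx/1000: 1, 0.643, 0.374, 0.157, 0.044, 0
lx·mx: 0, 0.643, 0.561, 0.2826, 0.1408, 0 → R0 = 1.6274
x·lx·mx: 0, 0.643, 1.122, 0.8478, 0.5632, 0 → Σ = 3.176
T = 3.176 / 1.6274 = 1.951579… → 1.95

1.95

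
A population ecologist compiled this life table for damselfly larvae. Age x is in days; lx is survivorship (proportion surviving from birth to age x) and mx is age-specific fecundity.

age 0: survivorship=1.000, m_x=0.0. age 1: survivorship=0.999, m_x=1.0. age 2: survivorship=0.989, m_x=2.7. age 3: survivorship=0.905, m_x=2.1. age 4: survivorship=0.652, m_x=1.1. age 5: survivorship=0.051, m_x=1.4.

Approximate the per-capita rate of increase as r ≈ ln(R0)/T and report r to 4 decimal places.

R0 = Σ lx·mx = 0 + 0.999 + 2.6703 + 1.9005 + 0.7172 + 0.0714 = 6.3584
Σ x·lx·mx = 15.2669; T = 15.2669/6.3584 = 2.40106…
r ≈ ln(R0)/T = ln(6.3584)/2.40106… = 0.7704… → 0.7704

0.7704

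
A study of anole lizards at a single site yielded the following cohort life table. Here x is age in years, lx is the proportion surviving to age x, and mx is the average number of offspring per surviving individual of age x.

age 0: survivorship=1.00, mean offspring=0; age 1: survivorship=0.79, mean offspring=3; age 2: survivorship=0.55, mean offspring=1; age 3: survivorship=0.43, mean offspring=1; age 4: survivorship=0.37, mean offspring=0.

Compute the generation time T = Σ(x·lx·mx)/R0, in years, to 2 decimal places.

1.42

lx·mx: 0, 2.37, 0.55, 0.43, 0 → R0 = 3.35
x·lx·mx: 0, 2.37, 1.1, 1.29, 0 → Σ = 4.76
T = 4.76 / 3.35 = 1.420896… → 1.42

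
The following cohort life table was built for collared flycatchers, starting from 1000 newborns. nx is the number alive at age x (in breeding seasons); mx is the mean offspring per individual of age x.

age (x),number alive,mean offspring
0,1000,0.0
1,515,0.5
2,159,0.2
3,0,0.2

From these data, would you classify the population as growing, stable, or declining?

declining

lx = nx/n0 = nx/1000: 1, 0.515, 0.159, 0
R0 = Σ lx·mx = 0 + 0.2575 + 0.0318 + 0 = 0.2893
R0 < 1, so the population is declining.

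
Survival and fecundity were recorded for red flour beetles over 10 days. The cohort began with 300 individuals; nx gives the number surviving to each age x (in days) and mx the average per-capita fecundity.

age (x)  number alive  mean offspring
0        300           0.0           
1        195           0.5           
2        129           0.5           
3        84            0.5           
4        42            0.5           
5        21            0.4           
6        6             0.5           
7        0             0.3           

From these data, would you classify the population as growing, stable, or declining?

declining

lx = nx/n0 = nx/300: 1, 0.65, 0.43, 0.28, 0.14, 0.07, 0.02, 0
R0 = Σ lx·mx = 0 + 0.325 + 0.215 + 0.14 + 0.07 + 0.028 + 0.01 + 0 = 0.788
R0 < 1, so the population is declining.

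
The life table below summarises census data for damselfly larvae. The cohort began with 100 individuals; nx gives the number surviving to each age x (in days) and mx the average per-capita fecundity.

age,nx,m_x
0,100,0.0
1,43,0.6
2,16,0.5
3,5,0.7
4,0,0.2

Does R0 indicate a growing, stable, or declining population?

lx = nx/n0 = nx/100: 1, 0.43, 0.16, 0.05, 0
R0 = Σ lx·mx = 0 + 0.258 + 0.08 + 0.035 + 0 = 0.373
R0 < 1, so the population is declining.

declining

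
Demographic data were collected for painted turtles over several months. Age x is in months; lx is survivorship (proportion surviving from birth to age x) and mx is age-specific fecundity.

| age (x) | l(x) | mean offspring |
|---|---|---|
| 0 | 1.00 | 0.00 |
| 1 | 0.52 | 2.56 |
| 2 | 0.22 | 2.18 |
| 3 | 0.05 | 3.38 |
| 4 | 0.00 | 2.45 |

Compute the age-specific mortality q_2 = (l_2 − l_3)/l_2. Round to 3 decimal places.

q_2 = (l_2 − l_3) / l_2 = (0.22 − 0.05) / 0.22
     = 0.17 / 0.22 = 0.772727… → 0.773

0.773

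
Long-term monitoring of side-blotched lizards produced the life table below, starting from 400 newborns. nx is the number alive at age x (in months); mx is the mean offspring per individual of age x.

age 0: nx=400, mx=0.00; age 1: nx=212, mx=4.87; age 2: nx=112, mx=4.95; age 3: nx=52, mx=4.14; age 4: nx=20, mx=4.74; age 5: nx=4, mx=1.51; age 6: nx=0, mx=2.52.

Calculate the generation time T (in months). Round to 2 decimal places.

lx = nx/n0 = nx/400: 1, 0.53, 0.28, 0.13, 0.05, 0.01, 0
lx·mx: 0, 2.5811, 1.386, 0.5382, 0.237, 0.0151, 0 → R0 = 4.7574
x·lx·mx: 0, 2.5811, 2.772, 1.6146, 0.948, 0.0755, 0 → Σ = 7.9912
T = 7.9912 / 4.7574 = 1.679741… → 1.68

1.68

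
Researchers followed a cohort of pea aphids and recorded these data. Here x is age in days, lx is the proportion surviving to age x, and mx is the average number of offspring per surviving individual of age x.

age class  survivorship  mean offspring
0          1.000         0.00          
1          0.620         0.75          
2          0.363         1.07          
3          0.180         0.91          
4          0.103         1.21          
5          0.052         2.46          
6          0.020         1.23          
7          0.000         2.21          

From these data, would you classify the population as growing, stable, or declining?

R0 = Σ lx·mx = 0 + 0.465 + 0.38841 + 0.1638 + 0.12463 + 0.12792 + 0.0246 + 0 = 1.29436
R0 > 1, so the population is growing.

growing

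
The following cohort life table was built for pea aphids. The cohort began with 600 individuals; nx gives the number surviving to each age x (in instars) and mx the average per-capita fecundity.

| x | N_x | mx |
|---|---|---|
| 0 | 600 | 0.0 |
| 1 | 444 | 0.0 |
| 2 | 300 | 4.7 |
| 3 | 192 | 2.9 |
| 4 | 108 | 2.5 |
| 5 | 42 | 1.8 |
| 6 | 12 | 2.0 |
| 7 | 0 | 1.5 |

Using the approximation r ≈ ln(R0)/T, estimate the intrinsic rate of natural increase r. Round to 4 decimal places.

lx = nx/n0 = nx/600: 1, 0.74, 0.5, 0.32, 0.18, 0.07, 0.02, 0
R0 = Σ lx·mx = 0 + 0 + 2.35 + 0.928 + 0.45 + 0.126 + 0.04 + 0 = 3.894
Σ x·lx·mx = 10.154; T = 10.154/3.894 = 2.6076…
r ≈ ln(R0)/T = ln(3.894)/2.6076… = 0.521336… → 0.5213

0.5213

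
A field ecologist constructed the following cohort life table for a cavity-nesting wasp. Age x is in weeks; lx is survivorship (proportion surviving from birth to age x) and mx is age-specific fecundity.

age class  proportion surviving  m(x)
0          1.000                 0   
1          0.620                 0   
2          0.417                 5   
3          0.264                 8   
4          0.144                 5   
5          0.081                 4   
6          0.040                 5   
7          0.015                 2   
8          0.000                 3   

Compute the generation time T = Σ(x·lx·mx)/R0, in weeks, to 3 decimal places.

3.001

lx·mx: 0, 0, 2.085, 2.112, 0.72, 0.324, 0.2, 0.03, 0 → R0 = 5.471
x·lx·mx: 0, 0, 4.17, 6.336, 2.88, 1.62, 1.2, 0.21, 0 → Σ = 16.416
T = 16.416 / 5.471 = 3.000548… → 3.001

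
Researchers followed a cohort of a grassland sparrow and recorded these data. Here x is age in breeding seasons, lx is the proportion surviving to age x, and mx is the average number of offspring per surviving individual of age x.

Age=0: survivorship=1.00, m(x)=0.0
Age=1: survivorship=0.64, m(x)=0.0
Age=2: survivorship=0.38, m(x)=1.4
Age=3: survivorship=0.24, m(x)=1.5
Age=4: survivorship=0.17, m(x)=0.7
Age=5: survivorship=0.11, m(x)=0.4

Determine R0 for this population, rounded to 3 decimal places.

lx·mx by age: 0, 0, 0.532, 0.36, 0.119, 0.044
R0 = Σ lx·mx = 1.055 → 1.055

1.055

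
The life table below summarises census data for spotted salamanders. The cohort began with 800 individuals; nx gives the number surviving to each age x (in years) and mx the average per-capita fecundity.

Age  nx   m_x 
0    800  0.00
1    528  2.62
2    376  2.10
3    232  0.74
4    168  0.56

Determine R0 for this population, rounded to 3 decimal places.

lx = nx/n0 = nx/800: 1, 0.66, 0.47, 0.29, 0.21
lx·mx by age: 0, 1.7292, 0.987, 0.2146, 0.1176
R0 = Σ lx·mx = 3.0484 → 3.048

3.048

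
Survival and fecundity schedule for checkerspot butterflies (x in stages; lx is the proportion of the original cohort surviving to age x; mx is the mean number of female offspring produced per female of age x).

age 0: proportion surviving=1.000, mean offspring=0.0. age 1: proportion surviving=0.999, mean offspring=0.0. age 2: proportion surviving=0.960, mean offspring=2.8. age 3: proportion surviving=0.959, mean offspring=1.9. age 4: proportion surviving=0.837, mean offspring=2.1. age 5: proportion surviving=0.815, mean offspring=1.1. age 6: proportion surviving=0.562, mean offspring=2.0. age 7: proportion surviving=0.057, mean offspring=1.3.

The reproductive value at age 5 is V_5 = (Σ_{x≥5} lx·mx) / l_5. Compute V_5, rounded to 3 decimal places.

2.570

lx·mx for x ≥ 5: 0.8965, 1.124, 0.0741 → sum = 2.0946
V_5 = 2.0946 / l_5 = 2.0946 / 0.815 = 2.570061… → 2.570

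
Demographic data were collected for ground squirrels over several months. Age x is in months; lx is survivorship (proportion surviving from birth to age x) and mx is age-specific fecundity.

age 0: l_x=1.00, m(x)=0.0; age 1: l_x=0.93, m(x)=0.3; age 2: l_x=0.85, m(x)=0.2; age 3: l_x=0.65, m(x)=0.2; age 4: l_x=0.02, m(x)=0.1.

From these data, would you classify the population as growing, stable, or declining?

R0 = Σ lx·mx = 0 + 0.279 + 0.17 + 0.13 + 0.002 = 0.581
R0 < 1, so the population is declining.

declining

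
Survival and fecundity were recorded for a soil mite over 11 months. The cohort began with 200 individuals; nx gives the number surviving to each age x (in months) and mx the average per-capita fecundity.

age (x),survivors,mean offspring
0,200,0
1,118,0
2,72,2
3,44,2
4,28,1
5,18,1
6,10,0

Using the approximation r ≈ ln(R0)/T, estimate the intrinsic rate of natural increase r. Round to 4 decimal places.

0.1214

lx = nx/n0 = nx/200: 1, 0.59, 0.36, 0.22, 0.14, 0.09, 0.05
R0 = Σ lx·mx = 0 + 0 + 0.72 + 0.44 + 0.14 + 0.09 + 0 = 1.39
Σ x·lx·mx = 3.77; T = 3.77/1.39 = 2.71223…
r ≈ ln(R0)/T = ln(1.39)/2.71223… = 0.121414… → 0.1214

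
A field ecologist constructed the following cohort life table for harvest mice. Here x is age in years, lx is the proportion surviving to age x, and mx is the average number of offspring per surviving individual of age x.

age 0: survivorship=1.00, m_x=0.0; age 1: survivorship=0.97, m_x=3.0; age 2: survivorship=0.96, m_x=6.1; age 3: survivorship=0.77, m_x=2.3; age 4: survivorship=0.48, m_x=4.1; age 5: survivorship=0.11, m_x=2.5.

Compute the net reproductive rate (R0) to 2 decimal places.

lx·mx by age: 0, 2.91, 5.856, 1.771, 1.968, 0.275
R0 = Σ lx·mx = 12.78 → 12.78

12.78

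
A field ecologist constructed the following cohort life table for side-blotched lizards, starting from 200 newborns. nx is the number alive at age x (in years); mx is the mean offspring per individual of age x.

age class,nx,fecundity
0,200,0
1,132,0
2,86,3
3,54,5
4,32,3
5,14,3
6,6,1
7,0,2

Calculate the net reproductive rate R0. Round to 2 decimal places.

lx = nx/n0 = nx/200: 1, 0.66, 0.43, 0.27, 0.16, 0.07, 0.03, 0
lx·mx by age: 0, 0, 1.29, 1.35, 0.48, 0.21, 0.03, 0
R0 = Σ lx·mx = 3.36 → 3.36

3.36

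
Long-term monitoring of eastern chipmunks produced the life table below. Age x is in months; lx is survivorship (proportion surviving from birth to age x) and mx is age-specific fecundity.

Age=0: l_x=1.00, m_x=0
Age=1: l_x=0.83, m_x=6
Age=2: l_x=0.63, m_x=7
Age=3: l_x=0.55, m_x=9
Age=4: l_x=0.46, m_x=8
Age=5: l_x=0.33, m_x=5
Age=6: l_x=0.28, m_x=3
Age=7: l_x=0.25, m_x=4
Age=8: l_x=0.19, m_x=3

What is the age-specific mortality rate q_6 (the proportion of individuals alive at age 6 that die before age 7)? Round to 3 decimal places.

q_6 = (l_6 − l_7) / l_6 = (0.28 − 0.25) / 0.28
     = 0.03 / 0.28 = 0.107143… → 0.107

0.107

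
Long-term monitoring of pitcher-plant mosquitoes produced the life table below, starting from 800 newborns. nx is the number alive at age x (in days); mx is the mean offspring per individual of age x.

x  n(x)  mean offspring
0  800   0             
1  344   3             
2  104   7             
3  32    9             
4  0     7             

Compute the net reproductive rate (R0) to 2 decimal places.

2.56

lx = nx/n0 = nx/800: 1, 0.43, 0.13, 0.04, 0
lx·mx by age: 0, 1.29, 0.91, 0.36, 0
R0 = Σ lx·mx = 2.56 → 2.56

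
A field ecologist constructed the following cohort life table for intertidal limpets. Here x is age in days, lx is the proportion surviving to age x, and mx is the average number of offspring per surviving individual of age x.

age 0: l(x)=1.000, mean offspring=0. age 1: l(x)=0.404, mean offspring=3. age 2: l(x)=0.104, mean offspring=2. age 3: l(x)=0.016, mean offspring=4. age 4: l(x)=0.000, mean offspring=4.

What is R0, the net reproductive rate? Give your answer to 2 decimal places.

1.48

lx·mx by age: 0, 1.212, 0.208, 0.064, 0
R0 = Σ lx·mx = 1.484 → 1.48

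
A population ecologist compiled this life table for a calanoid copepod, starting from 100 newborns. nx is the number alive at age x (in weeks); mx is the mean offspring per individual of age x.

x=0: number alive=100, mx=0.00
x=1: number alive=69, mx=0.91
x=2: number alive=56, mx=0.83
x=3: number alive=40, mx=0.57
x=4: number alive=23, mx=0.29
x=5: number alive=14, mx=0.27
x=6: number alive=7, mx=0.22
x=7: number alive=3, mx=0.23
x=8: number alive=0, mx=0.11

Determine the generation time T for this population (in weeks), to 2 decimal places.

1.96

lx = nx/n0 = nx/100: 1, 0.69, 0.56, 0.4, 0.23, 0.14, 0.07, 0.03, 0
lx·mx: 0, 0.6279, 0.4648, 0.228, 0.0667, 0.0378, 0.0154, 0.0069, 0 → R0 = 1.4475
x·lx·mx: 0, 0.6279, 0.9296, 0.684, 0.2668, 0.189, 0.0924, 0.0483, 0 → Σ = 2.838
T = 2.838 / 1.4475 = 1.960622… → 1.96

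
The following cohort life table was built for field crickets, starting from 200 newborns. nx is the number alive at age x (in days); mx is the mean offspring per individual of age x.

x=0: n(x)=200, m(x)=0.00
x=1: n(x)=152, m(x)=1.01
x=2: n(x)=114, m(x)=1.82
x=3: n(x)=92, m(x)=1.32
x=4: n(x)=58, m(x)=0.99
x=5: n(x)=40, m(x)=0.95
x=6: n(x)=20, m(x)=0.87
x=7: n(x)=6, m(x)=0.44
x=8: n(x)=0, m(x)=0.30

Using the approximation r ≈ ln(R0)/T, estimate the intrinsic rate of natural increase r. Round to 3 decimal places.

lx = nx/n0 = nx/200: 1, 0.76, 0.57, 0.46, 0.29, 0.2, 0.1, 0.03, 0
R0 = Σ lx·mx = 0 + 0.7676 + 1.0374 + 0.6072 + 0.2871 + 0.19 + 0.087 + 0.0132 + 0 = 2.9895
Σ x·lx·mx = 7.3768; T = 7.3768/2.9895 = 2.46757…
r ≈ ln(R0)/T = ln(2.9895)/2.46757… = 0.4438… → 0.444

0.444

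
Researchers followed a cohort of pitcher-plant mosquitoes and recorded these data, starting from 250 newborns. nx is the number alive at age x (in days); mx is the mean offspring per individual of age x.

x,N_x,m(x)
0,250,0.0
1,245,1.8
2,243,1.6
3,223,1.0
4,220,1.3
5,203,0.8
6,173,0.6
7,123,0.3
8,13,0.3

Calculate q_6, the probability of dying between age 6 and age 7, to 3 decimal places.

lx = nx/n0 = nx/250: 1, 0.98, 0.972, 0.892, 0.88, 0.812, 0.692, 0.492, 0.052
q_6 = (l_6 − l_7) / l_6 = (0.692 − 0.492) / 0.692
     = 0.2 / 0.692 = 0.289017… → 0.289

0.289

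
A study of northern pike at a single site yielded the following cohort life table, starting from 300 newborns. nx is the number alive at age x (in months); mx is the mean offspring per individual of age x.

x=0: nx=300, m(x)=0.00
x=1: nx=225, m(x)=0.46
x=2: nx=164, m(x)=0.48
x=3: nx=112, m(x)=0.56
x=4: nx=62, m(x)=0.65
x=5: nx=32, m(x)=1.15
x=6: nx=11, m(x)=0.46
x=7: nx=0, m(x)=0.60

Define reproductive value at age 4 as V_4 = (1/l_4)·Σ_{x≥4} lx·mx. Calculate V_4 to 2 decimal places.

1.33

lx = nx/n0 = nx/300: 1, 0.75, 0.54667…, 0.37333…, 0.20667…, 0.10667…, 0.03667…, 0
lx·mx for x ≥ 4: 0.134333…, 0.122667…, 0.016867…, 0 → sum = 0.273867…
V_4 = 0.273867… / l_4 = 0.273867… / 0.206667… = 1.325161… → 1.33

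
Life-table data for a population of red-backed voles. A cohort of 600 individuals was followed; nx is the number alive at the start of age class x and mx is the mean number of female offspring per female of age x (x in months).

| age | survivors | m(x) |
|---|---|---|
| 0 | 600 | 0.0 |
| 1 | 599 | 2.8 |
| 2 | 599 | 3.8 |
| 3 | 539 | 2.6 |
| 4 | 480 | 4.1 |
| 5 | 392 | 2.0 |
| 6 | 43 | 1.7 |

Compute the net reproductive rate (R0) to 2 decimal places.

lx = nx/n0 = nx/600: 1, 0.99833…, 0.99833…, 0.89833…, 0.8, 0.65333…, 0.07167…
lx·mx by age: 0, 2.795333…, 3.793667…, 2.335667…, 3.28, 1.306667…, 0.121833…
R0 = Σ lx·mx = 13.633167… → 13.63

13.63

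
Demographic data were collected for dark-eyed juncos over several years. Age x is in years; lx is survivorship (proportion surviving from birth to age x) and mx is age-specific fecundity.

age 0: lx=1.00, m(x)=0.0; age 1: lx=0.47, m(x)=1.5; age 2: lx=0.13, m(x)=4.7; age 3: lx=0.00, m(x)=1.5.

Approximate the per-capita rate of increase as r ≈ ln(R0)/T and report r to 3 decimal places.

0.188

R0 = Σ lx·mx = 0 + 0.705 + 0.611 + 0 = 1.316
Σ x·lx·mx = 1.927; T = 1.927/1.316 = 1.46429…
r ≈ ln(R0)/T = ln(1.316)/1.46429… = 0.18753… → 0.188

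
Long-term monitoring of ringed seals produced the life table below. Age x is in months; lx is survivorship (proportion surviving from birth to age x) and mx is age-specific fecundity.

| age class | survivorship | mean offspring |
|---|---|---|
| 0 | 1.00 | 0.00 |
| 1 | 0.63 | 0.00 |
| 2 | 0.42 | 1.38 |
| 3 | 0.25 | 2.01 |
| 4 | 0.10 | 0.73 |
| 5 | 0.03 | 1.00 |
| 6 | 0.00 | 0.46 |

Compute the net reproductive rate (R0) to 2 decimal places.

lx·mx by age: 0, 0, 0.5796, 0.5025, 0.073, 0.03, 0
R0 = Σ lx·mx = 1.1851 → 1.19

1.19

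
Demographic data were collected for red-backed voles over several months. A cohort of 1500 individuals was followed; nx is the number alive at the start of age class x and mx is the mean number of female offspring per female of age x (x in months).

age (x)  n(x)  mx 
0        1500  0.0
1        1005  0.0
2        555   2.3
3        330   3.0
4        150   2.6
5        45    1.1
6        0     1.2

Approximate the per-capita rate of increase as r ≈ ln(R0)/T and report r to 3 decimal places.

0.218

lx = nx/n0 = nx/1500: 1, 0.67, 0.37, 0.22, 0.1, 0.03, 0
R0 = Σ lx·mx = 0 + 0 + 0.851 + 0.66 + 0.26 + 0.033 + 0 = 1.804
Σ x·lx·mx = 4.887; T = 4.887/1.804 = 2.70898…
r ≈ ln(R0)/T = ln(1.804)/2.70898… = 0.2178… → 0.218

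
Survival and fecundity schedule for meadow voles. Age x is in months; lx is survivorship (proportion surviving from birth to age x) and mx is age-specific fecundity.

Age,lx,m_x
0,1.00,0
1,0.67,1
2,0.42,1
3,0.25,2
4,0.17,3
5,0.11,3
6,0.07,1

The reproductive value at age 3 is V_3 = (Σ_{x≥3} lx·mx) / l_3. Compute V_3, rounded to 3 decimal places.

lx·mx for x ≥ 3: 0.5, 0.51, 0.33, 0.07 → sum = 1.41
V_3 = 1.41 / l_3 = 1.41 / 0.25 = 5.64 → 5.640

5.640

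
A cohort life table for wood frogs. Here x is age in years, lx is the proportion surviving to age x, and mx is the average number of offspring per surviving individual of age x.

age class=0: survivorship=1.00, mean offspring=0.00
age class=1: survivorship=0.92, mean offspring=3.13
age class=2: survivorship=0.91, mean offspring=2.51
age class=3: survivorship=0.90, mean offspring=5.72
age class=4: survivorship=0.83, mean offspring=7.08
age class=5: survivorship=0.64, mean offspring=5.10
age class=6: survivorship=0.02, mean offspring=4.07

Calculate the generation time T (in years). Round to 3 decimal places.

lx·mx: 0, 2.8796, 2.2841, 5.148, 5.8764, 3.264, 0.0814 → R0 = 19.5335
x·lx·mx: 0, 2.8796, 4.5682, 15.444, 23.5056, 16.32, 0.4884 → Σ = 63.2058
T = 63.2058 / 19.5335 = 3.235764… → 3.236

3.236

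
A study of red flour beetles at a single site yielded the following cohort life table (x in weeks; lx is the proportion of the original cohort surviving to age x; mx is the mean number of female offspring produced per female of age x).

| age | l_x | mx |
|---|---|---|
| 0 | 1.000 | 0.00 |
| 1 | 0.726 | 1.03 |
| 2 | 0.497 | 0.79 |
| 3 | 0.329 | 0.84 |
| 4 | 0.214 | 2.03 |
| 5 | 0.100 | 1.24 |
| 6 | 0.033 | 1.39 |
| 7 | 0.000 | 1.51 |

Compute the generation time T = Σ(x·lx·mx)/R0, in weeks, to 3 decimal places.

2.471

lx·mx: 0, 0.74778, 0.39263, 0.27636, 0.43442, 0.124, 0.04587, 0 → R0 = 2.02106
x·lx·mx: 0, 0.74778, 0.78526, 0.82908, 1.73768, 0.62, 0.27522, 0 → Σ = 4.99502
T = 4.99502 / 2.02106 = 2.471485… → 2.471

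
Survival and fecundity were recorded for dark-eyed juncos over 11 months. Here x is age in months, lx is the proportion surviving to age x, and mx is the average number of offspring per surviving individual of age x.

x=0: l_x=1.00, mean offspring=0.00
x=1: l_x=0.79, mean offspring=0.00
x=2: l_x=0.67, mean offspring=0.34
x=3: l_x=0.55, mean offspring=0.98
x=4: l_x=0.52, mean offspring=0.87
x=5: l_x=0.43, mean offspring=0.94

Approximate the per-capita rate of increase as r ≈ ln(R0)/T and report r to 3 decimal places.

R0 = Σ lx·mx = 0 + 0 + 0.2278 + 0.539 + 0.4524 + 0.4042 = 1.6234
Σ x·lx·mx = 5.9032; T = 5.9032/1.6234 = 3.63632…
r ≈ ln(R0)/T = ln(1.6234)/3.63632… = 0.13325… → 0.133

0.133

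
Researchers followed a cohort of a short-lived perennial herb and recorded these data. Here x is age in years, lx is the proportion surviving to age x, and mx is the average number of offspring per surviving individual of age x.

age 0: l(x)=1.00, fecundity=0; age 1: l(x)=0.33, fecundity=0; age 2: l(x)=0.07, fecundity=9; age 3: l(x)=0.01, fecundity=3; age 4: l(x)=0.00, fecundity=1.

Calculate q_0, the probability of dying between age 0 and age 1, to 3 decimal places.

0.670

q_0 = (l_0 − l_1) / l_0 = (1 − 0.33) / 1
     = 0.67 / 1 = 0.67 → 0.670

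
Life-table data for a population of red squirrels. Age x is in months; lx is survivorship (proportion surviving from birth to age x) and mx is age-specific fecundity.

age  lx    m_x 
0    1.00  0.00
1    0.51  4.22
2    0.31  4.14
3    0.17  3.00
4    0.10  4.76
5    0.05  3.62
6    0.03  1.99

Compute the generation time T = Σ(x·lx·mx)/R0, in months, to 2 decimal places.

lx·mx: 0, 2.1522, 1.2834, 0.51, 0.476, 0.181, 0.0597 → R0 = 4.6623
x·lx·mx: 0, 2.1522, 2.5668, 1.53, 1.904, 0.905, 0.3582 → Σ = 9.4162
T = 9.4162 / 4.6623 = 2.019647… → 2.02

2.02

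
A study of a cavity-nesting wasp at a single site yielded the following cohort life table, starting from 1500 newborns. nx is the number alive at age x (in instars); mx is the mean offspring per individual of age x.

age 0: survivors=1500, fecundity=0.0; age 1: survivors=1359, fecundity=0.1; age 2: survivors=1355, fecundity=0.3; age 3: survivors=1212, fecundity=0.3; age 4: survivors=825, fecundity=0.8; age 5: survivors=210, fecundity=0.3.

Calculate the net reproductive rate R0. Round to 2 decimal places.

lx = nx/n0 = nx/1500: 1, 0.906, 0.90333…, 0.808, 0.55, 0.14
lx·mx by age: 0, 0.0906, 0.271…, 0.2424, 0.44, 0.042
R0 = Σ lx·mx = 1.086… → 1.09

1.09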